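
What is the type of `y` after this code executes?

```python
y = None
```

None has type NoneType

NoneType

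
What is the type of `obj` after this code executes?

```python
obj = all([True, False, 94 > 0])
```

all() returns bool

bool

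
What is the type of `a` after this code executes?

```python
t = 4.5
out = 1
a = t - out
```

float - int returns float (4.5 - 1 = 3.5)

float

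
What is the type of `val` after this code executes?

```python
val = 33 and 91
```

'and' returns the last value when all truthy (91, which is int)

int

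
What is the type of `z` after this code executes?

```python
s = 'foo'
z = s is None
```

'is' comparison returns bool

bool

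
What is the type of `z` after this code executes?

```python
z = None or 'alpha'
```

'or' with None returns the other value ('alpha', str)

str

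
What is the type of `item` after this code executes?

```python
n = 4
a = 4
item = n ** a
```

int ** positive int returns int (4 ** 4 = 256)

int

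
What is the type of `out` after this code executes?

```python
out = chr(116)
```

chr() returns str (single character)

str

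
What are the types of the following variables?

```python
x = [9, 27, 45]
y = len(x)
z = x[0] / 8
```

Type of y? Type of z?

len() returns int; int / int returns float

int, float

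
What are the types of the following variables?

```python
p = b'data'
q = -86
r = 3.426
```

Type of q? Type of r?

q is int; r is float

int, float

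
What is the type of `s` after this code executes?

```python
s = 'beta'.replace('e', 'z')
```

str.replace() returns str

str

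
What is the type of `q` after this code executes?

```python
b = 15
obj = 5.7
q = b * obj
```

int * float returns float (15 * 5.7 = 85.5)

float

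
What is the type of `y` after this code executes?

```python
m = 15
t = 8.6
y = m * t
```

int * float returns float (15 * 8.6 = 129.0)

float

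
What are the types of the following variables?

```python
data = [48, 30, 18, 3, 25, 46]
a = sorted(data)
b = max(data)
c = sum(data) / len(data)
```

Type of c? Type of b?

int / int returns float; max of ints returns int

float, int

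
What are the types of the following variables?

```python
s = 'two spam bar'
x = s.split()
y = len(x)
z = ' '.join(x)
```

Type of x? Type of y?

str.split() returns list; len() returns int

list, int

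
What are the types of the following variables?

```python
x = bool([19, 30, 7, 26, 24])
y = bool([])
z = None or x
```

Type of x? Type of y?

bool() returns bool; bool() returns bool

bool, bool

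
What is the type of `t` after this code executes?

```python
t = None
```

None has type NoneType

NoneType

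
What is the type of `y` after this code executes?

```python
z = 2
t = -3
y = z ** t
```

int ** negative int returns float

float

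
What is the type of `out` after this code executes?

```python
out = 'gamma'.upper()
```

str.upper() returns str

str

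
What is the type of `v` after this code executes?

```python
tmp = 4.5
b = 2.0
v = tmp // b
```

float // float returns float (floor division preserves float type)

float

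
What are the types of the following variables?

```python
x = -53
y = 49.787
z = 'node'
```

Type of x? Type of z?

x is int; z is str

int, str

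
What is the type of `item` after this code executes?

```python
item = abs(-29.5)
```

abs() of float returns float

float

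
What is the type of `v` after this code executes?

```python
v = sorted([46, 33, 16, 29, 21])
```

sorted() always returns list

list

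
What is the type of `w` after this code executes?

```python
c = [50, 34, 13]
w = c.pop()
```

list.pop() returns the popped element (int here)

int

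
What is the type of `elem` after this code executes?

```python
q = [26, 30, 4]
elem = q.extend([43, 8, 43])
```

list.extend() returns None

NoneType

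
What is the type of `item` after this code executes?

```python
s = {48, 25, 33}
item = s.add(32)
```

set.add() returns None (mutates in place)

NoneType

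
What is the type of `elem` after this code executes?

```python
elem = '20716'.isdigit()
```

str.isdigit() returns bool

bool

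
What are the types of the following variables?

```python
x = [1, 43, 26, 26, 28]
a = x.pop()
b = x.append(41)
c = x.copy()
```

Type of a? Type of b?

list.pop() returns the element (int); list.append() returns None

int, NoneType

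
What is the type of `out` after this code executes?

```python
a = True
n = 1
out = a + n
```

bool + int returns int (True is 1, so 1 + 1 = 2)

int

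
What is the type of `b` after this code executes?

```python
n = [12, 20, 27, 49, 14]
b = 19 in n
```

'in' operator returns bool

bool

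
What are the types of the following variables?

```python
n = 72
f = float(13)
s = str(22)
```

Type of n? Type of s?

n is int; s is str

int, str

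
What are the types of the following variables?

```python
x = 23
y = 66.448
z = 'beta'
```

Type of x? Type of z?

x is int; z is str

int, str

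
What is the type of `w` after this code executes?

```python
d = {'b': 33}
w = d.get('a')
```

dict.get() returns None when key 'a' is not found and no default given

NoneType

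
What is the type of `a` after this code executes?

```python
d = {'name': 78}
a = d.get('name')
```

dict.get() returns the value (int) when key is found

int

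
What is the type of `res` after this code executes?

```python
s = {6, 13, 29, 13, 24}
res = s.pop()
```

Popping from a set of ints returns int

int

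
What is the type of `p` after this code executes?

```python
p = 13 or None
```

'or' returns first truthy value (13, int)

int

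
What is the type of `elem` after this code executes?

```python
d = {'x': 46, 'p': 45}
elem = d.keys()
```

.keys() returns a dict_keys view object

dict_keys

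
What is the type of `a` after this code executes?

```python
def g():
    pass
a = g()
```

A function with no return statement returns None

NoneType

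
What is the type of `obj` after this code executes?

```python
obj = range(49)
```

range() returns a range object

range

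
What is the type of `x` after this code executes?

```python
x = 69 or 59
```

'or' returns the first truthy value (69, which is int)

int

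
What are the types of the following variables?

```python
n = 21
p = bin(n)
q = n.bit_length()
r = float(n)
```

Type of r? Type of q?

float() returns float; int.bit_length() returns int

float, int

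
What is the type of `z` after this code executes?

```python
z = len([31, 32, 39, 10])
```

len() always returns int

int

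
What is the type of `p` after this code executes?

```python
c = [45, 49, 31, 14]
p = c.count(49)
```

list.count() returns int

int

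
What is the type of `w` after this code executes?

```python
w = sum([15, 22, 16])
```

sum() of ints returns int

int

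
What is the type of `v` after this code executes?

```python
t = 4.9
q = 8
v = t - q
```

float - int returns float (4.9 - 8 = -3.1)

float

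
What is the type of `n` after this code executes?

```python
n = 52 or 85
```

'or' returns the first truthy value (52, which is int)

int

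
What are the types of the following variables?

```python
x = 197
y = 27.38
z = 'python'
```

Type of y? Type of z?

y is float; z is str

float, str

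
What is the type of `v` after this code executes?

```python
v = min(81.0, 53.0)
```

min() of floats returns float

float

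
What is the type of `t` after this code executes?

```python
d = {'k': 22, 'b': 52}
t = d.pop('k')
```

dict.pop() returns the value (int)

int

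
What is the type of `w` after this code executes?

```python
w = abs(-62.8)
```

abs() of float returns float

float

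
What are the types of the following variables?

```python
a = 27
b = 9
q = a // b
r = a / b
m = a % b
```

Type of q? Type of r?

int // int returns int; int / int returns float

int, float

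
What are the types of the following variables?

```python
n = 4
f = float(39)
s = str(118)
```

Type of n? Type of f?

n is int; f is float

int, float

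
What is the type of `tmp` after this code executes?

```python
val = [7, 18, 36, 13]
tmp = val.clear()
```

list.clear() returns None

NoneType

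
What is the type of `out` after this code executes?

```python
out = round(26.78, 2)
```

round() with ndigits arg returns float

float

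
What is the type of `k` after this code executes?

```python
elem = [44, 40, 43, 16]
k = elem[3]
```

Indexing a list of ints returns int (elem[3] = 16)

int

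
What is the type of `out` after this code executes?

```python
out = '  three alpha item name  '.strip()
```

str.strip() returns str

str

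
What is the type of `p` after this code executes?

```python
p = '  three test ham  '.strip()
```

str.strip() returns str

str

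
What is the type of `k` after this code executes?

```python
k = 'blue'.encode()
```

str.encode() returns bytes

bytes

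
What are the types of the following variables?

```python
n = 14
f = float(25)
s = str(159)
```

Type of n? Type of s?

n is int; s is str

int, str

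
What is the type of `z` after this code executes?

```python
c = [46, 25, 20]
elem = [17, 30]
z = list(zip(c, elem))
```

list(zip(...)) returns a list of tuples

list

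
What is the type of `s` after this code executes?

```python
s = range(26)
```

range() returns a range object

range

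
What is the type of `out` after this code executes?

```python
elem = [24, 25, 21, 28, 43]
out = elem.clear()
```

list.clear() returns None

NoneType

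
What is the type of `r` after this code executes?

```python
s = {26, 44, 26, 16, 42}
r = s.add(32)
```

set.add() returns None (mutates in place)

NoneType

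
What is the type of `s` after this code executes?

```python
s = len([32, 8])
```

len() always returns int

int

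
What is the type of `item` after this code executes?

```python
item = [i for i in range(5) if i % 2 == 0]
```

A list comprehension [...] produces a list

list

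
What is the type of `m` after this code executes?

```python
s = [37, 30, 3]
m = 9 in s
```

'in' operator returns bool

bool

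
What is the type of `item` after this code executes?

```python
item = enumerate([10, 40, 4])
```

enumerate() returns an enumerate iterator object

enumerate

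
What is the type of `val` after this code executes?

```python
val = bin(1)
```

bin() returns str representation

str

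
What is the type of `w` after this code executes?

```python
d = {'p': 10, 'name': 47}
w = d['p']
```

Accessing dict[str, int] with key 'p' returns int value 10

int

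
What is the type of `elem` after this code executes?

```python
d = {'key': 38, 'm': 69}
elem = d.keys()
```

.keys() returns a dict_keys view object

dict_keys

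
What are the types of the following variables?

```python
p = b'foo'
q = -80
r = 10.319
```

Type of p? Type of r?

p is bytes; r is float

bytes, float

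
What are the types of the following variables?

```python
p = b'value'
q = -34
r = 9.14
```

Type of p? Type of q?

p is bytes; q is int

bytes, int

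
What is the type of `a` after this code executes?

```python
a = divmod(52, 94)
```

divmod() returns a tuple (quotient, remainder)

tuple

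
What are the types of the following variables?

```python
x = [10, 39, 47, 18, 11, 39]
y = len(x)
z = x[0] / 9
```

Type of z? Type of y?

int / int returns float; len() returns int

float, int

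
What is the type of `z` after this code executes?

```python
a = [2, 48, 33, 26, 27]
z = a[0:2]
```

Slicing a list always returns a list

list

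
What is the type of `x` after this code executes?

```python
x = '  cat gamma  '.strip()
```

str.strip() returns str

str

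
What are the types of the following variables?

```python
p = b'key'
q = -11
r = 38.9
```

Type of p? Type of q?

p is bytes; q is int

bytes, int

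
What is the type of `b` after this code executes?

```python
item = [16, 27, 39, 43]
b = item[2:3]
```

Slicing a list always returns a list

list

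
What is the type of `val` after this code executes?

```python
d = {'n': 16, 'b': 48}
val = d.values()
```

.values() returns a dict_values view object

dict_values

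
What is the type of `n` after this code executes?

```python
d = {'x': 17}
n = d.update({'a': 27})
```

dict.update() returns None

NoneType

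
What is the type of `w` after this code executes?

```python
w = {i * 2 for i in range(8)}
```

A set comprehension {expr for x in iterable} produces a set

set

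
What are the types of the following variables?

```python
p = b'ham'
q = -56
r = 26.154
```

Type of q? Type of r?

q is int; r is float

int, float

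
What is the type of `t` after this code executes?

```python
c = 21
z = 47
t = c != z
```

Comparison operators return bool

bool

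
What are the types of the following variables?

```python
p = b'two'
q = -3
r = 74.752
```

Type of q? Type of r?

q is int; r is float

int, float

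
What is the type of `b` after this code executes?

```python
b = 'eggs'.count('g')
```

str.count() returns int

int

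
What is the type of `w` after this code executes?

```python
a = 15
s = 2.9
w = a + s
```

int + float returns float (15 + 2.9 = 17.9)

float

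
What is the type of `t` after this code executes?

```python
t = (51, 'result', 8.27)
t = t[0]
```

Index 0 of tuple is 51 which is int

int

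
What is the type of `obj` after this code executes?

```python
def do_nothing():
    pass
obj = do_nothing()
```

A function with no return statement returns None

NoneType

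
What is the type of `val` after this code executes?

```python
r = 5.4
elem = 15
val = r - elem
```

float - int returns float (5.4 - 15 = -9.6)

float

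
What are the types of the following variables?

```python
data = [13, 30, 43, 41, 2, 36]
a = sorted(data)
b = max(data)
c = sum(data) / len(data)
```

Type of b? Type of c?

max of ints returns int; int / int returns float

int, float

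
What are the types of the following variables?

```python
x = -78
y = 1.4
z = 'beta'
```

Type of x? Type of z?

x is int; z is str

int, str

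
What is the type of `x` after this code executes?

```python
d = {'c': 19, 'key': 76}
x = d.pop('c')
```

dict.pop() returns the value (int)

int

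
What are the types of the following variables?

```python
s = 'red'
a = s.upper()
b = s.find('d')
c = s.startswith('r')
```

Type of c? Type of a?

str.startswith() returns bool; str.upper() returns str

bool, str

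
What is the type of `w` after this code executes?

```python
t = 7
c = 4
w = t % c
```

int % int returns int (7 % 4 = 3)

int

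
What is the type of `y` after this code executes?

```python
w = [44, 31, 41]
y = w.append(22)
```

list.append() returns None (mutates in place)

NoneType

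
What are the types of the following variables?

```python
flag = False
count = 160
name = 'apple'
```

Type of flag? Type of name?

flag is bool; name is str

bool, str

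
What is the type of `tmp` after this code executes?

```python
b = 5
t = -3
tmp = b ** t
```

int ** negative int returns float

float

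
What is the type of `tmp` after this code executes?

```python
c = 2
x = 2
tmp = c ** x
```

int ** positive int returns int (2 ** 2 = 4)

int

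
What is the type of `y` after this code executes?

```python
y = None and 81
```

'and' returns first falsy value (None)

NoneType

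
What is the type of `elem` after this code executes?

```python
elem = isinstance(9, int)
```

isinstance() returns bool

bool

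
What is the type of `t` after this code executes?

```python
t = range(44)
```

range() returns a range object

range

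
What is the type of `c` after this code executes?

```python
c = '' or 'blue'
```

'or' returns first truthy value ('blue', which is str)

str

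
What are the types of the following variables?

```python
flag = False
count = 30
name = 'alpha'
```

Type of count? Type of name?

count is int; name is str

int, str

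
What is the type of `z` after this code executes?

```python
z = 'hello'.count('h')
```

str.count() returns int

int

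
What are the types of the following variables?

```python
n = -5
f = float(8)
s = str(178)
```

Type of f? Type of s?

f is float; s is str

float, str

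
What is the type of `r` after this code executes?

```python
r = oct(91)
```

oct() returns str representation

str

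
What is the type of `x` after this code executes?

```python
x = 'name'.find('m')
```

str.find() returns int (index, or -1)

int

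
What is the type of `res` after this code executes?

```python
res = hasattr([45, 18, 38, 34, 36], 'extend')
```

hasattr() returns bool

bool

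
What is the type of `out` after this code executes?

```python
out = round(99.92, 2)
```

round() with ndigits arg returns float

float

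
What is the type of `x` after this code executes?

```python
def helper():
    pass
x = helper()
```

A function with no return statement returns None

NoneType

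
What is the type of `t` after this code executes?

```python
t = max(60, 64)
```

max() of ints returns int

int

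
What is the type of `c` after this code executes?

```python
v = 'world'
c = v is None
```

'is' comparison returns bool

bool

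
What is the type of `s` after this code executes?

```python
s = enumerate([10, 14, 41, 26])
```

enumerate() returns an enumerate iterator object

enumerate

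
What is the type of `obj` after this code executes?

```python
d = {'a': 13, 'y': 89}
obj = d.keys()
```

.keys() returns a dict_keys view object

dict_keys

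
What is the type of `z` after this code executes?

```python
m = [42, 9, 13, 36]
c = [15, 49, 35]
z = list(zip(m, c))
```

list(zip(...)) returns a list of tuples

list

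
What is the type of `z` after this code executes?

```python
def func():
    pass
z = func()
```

A function with no return statement returns None

NoneType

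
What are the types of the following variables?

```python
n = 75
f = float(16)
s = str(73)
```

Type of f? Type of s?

f is float; s is str

float, str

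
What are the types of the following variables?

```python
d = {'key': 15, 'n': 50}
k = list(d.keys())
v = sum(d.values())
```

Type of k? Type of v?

list(...) returns list; sum of int values returns int

list, int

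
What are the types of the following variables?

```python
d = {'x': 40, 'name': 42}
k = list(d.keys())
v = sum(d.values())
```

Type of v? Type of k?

sum of int values returns int; list(...) returns list

int, list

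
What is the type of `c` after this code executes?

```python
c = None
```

None has type NoneType

NoneType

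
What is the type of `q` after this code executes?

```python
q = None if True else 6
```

Ternary: condition is True, if branch (None) taken → NoneType

NoneType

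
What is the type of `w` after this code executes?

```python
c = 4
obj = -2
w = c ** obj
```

int ** negative int returns float

float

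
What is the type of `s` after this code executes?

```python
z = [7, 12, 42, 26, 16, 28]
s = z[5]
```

Indexing a list of ints returns int (z[5] = 28)

int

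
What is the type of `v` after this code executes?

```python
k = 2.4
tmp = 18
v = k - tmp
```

float - int returns float (2.4 - 18 = -15.6)

float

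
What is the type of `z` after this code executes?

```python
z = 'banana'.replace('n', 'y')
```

str.replace() returns str

str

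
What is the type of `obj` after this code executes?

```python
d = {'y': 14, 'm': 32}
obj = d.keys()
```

.keys() returns a dict_keys view object

dict_keys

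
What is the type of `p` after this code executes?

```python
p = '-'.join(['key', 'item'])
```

str.join() returns str

str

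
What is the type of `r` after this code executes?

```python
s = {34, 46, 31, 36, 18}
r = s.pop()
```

Popping from a set of ints returns int

int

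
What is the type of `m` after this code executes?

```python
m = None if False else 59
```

Ternary: condition is False, else branch (59) taken → int

int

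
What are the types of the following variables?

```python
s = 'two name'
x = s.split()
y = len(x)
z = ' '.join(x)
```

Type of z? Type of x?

str.join() returns str; str.split() returns list

str, list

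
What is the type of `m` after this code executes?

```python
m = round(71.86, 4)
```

round() with ndigits arg returns float

float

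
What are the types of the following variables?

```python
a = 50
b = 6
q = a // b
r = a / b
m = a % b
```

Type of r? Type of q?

int / int returns float; int // int returns int

float, int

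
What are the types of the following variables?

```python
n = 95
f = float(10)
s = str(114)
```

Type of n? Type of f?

n is int; f is float

int, float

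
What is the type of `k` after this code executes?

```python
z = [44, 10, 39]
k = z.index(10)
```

list.index() returns int

int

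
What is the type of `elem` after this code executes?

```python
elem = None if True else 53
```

Ternary: condition is True, if branch (None) taken → NoneType

NoneType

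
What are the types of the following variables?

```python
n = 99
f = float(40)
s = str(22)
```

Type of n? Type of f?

n is int; f is float

int, float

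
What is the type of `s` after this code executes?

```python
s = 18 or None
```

'or' returns first truthy value (18, int)

int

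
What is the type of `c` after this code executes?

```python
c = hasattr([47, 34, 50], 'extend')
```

hasattr() returns bool

bool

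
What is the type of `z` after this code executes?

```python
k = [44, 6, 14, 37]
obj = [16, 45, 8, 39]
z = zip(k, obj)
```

zip() returns a zip iterator object

zip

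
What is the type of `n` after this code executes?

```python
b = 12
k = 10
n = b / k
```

int / int always returns float in Python 3 (12 / 10 = 1.2)

float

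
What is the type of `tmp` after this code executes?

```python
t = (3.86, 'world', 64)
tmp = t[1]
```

Index 1 of tuple is 'world' which is str

str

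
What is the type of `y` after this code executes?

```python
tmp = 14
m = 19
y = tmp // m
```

int // int returns int (14 // 19 = 0)

int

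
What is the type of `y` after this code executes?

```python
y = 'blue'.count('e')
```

str.count() returns int

int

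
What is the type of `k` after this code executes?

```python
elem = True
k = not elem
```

'not' always returns bool

bool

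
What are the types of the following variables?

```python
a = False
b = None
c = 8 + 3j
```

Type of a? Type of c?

a is bool; c is complex

bool, complex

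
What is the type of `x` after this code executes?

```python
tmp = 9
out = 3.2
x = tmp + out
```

int + float returns float (9 + 3.2 = 12.2)

float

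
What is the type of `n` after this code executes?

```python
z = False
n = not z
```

'not' always returns bool

bool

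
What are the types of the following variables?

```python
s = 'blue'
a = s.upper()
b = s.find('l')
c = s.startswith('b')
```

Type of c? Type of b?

str.startswith() returns bool; str.find() returns int

bool, int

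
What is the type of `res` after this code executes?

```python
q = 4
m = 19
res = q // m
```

int // int returns int (4 // 19 = 0)

int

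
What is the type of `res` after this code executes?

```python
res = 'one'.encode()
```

str.encode() returns bytes

bytes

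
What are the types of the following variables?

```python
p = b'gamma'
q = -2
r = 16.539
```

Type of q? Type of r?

q is int; r is float

int, float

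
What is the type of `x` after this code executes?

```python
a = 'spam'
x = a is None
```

'is' comparison returns bool

bool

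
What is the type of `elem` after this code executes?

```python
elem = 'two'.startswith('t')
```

str.startswith() returns bool

bool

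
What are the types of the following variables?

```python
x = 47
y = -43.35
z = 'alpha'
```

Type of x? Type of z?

x is int; z is str

int, str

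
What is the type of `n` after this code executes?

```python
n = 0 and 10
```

'and' returns the first falsy value (0, which is int)

int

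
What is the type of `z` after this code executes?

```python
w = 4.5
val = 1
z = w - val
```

float - int returns float (4.5 - 1 = 3.5)

float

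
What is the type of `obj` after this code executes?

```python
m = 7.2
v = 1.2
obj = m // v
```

float // float returns float (floor division preserves float type)

float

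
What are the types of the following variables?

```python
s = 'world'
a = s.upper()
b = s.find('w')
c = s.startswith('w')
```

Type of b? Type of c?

str.find() returns int; str.startswith() returns bool

int, bool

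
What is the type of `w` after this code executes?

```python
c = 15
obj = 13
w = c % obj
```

int % int returns int (15 % 13 = 2)

int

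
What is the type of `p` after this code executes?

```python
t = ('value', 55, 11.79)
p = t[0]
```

Index 0 of tuple is 'value' which is str

str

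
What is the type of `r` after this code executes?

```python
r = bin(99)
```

bin() returns str representation

str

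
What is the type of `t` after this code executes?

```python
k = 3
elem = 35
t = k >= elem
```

Comparison operators return bool

bool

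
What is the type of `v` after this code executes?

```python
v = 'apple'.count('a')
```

str.count() returns int

int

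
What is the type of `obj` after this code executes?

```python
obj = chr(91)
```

chr() returns str (single character)

str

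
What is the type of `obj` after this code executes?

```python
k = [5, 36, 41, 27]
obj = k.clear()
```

list.clear() returns None

NoneType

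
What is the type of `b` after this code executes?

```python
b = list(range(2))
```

list(range(...)) returns list

list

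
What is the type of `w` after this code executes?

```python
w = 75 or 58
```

'or' returns the first truthy value (75, which is int)

int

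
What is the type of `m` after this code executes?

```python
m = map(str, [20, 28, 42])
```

map() returns a map iterator object

map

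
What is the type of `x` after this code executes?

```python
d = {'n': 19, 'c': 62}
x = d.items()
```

dict.items() returns a dict_items view

dict_items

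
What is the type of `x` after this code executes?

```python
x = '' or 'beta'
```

'or' returns first truthy value ('beta', which is str)

str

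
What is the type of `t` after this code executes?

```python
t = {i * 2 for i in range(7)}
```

A set comprehension {expr for x in iterable} produces a set

set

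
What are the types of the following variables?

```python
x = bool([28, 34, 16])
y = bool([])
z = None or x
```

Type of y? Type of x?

bool() returns bool; bool() returns bool

bool, bool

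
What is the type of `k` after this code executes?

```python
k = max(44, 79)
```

max() of ints returns int

int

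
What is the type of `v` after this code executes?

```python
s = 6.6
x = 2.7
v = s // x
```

float // float returns float (floor division preserves float type)

float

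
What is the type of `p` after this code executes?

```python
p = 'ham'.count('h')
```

str.count() returns int

int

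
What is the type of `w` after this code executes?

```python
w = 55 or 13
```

'or' returns the first truthy value (55, which is int)

int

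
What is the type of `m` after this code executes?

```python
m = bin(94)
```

bin() returns str representation

str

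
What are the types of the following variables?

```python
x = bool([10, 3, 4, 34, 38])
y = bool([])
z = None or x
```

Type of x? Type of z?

bool() returns bool; None or <bool> returns the bool

bool, bool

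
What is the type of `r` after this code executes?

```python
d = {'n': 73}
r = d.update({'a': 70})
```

dict.update() returns None

NoneType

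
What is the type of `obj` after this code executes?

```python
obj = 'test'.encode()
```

str.encode() returns bytes

bytes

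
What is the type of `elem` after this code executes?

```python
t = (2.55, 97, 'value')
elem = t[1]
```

Index 1 of tuple is 97 which is int

int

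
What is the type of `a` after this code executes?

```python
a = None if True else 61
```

Ternary: condition is True, if branch (None) taken → NoneType

NoneType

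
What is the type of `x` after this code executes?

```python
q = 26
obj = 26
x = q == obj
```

Equality comparison returns bool

bool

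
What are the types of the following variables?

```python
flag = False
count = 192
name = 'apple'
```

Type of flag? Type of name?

flag is bool; name is str

bool, str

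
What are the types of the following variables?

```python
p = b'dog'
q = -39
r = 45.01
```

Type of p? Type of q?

p is bytes; q is int

bytes, int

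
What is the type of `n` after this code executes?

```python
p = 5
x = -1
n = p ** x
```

int ** negative int returns float

float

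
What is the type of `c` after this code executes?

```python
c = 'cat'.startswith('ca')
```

str.startswith() returns bool

bool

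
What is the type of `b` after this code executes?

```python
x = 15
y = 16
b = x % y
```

int % int returns int (15 % 16 = 15)

int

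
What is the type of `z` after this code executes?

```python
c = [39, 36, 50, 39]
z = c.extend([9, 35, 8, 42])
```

list.extend() returns None

NoneType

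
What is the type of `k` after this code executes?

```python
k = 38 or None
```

'or' returns first truthy value (38, int)

int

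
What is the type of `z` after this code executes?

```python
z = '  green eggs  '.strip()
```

str.strip() returns str

str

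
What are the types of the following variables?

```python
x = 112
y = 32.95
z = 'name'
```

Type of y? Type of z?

y is float; z is str

float, str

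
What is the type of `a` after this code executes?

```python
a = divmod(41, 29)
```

divmod() returns a tuple (quotient, remainder)

tuple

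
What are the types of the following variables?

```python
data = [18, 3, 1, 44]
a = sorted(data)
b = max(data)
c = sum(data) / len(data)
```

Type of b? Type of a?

max of ints returns int; sorted() returns list

int, list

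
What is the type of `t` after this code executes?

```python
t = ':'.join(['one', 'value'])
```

str.join() returns str

str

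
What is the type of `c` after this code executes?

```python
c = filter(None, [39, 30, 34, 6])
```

filter() returns a filter iterator object

filter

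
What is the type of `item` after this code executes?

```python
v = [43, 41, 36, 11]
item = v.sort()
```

list.sort() returns None (sorts in place)

NoneType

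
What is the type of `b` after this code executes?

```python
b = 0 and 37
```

'and' returns the first falsy value (0, which is int)

int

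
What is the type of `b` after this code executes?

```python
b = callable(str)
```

callable() returns bool

bool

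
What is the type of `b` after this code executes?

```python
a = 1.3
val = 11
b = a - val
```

float - int returns float (1.3 - 11 = -9.7)

float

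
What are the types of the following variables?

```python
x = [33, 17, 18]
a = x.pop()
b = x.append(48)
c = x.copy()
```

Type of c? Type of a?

list.copy() returns list; list.pop() returns the element (int)

list, int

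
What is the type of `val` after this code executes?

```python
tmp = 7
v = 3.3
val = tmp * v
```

int * float returns float (7 * 3.3 = 23.1)

float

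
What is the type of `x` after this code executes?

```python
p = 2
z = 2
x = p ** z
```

int ** positive int returns int (2 ** 2 = 4)

int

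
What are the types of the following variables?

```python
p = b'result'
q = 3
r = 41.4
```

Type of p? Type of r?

p is bytes; r is float

bytes, float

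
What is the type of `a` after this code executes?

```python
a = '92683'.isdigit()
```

str.isdigit() returns bool

bool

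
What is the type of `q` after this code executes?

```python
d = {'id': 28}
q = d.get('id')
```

dict.get() returns the value (int) when key is found

int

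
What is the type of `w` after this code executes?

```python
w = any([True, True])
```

any() returns bool

bool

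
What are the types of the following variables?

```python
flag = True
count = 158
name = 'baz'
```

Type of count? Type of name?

count is int; name is str

int, str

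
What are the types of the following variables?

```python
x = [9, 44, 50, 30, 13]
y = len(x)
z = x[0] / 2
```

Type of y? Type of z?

len() returns int; int / int returns float

int, float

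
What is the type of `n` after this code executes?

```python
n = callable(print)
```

callable() returns bool

bool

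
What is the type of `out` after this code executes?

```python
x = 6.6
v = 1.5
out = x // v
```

float // float returns float (floor division preserves float type)

float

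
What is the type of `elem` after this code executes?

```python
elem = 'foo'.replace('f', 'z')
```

str.replace() returns str

str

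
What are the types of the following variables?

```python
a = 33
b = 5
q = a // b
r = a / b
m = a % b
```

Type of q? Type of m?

int // int returns int; int % int returns int

int, int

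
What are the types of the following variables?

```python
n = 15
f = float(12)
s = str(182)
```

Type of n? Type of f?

n is int; f is float

int, float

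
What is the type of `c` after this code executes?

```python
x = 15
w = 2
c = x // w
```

int // int returns int (15 // 2 = 7)

int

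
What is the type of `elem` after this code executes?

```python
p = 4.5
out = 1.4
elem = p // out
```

float // float returns float (floor division preserves float type)

float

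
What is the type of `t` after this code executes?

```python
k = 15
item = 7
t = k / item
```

int / int always returns float in Python 3 (15 / 7 = 2.14286)

float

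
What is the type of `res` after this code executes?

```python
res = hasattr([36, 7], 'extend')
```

hasattr() returns bool

bool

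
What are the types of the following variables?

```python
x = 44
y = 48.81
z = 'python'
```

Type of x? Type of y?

x is int; y is float

int, float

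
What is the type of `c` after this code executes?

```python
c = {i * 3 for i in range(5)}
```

A set comprehension {expr for x in iterable} produces a set

set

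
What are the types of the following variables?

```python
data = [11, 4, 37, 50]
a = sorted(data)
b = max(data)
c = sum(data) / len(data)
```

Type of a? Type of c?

sorted() returns list; int / int returns float

list, float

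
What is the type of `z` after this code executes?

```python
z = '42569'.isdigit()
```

str.isdigit() returns bool

bool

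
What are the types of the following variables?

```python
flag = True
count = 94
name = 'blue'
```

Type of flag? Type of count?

flag is bool; count is int

bool, int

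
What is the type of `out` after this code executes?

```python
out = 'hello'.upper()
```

str.upper() returns str

str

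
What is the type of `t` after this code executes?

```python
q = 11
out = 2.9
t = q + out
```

int + float returns float (11 + 2.9 = 13.9)

float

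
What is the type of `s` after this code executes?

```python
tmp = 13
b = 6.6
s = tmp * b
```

int * float returns float (13 * 6.6 = 85.8)

float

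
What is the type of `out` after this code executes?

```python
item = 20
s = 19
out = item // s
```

int // int returns int (20 // 19 = 1)

int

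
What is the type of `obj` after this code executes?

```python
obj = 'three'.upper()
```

str.upper() returns str

str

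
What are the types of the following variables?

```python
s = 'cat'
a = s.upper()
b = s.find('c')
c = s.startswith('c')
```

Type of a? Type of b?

str.upper() returns str; str.find() returns int

str, int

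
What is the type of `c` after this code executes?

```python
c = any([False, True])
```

any() returns bool

bool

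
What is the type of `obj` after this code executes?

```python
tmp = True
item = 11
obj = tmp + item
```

bool + int returns int (True is 1, so 1 + 11 = 12)

int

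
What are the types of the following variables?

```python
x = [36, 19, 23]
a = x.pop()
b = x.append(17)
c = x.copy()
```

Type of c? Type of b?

list.copy() returns list; list.append() returns None

list, NoneType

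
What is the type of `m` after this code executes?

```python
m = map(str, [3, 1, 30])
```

map() returns a map iterator object

map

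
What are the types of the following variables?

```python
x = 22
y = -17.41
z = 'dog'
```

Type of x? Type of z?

x is int; z is str

int, str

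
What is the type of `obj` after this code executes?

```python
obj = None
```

None has type NoneType

NoneType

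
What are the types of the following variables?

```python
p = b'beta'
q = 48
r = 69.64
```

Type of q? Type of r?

q is int; r is float

int, float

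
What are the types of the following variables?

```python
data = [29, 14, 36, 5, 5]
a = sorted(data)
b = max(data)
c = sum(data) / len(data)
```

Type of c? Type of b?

int / int returns float; max of ints returns int

float, int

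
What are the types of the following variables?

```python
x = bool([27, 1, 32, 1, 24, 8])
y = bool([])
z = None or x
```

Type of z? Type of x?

None or <bool> returns the bool; bool() returns bool

bool, bool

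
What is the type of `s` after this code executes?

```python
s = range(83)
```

range() returns a range object

range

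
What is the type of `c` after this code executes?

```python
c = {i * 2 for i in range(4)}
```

A set comprehension {expr for x in iterable} produces a set

set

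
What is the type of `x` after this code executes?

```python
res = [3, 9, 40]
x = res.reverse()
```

list.reverse() returns None

NoneType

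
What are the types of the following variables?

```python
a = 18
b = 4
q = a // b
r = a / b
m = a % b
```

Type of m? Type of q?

int % int returns int; int // int returns int

int, int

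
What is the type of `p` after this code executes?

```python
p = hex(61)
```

hex() returns str representation

str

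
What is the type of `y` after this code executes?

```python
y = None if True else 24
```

Ternary: condition is True, if branch (None) taken → NoneType

NoneType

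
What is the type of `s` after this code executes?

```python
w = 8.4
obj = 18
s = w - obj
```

float - int returns float (8.4 - 18 = -9.6)

float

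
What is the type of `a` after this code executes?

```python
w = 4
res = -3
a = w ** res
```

int ** negative int returns float

float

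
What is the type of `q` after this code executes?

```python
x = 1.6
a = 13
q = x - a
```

float - int returns float (1.6 - 13 = -11.4)

float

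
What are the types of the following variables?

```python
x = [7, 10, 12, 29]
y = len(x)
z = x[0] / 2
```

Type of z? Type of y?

int / int returns float; len() returns int

float, int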